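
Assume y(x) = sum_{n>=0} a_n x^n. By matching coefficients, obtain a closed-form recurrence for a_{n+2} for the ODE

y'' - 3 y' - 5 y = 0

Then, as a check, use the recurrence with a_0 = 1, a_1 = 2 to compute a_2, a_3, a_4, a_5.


Substitute y = sum_n a_n x^n.
y''(x) has coefficient (n+2)(n+1) a_{n+2} at x^n;
-3 y'(x) has coefficient -3 (n+1) a_{n+1} at x^n;
-5 y(x) has coefficient -5 a_n at x^n.
Matching x^n: (n+2)(n+1) a_{n+2} - 3 (n+1) a_{n+1} - 5 a_n = 0.
Thus a_{n+2} = [3 (n+1) a_{n+1} + 5 a_n] / ((n+1)(n+2)).

Check with a_0 = 1, a_1 = 2 (apply the recurrence for n = 0, 1, 2, 3): a_0 = 1, a_1 = 2, a_2 = 11/2, a_3 = 43/6, a_4 = 23/3, a_5 = 767/120.

a_(n+2) = [3 (n+1) a_(n+1) + 5 a_n] / ((n+1)(n+2)); check: a_0 = 1, a_1 = 2, a_2 = 11/2, a_3 = 43/6, a_4 = 23/3, a_5 = 767/120


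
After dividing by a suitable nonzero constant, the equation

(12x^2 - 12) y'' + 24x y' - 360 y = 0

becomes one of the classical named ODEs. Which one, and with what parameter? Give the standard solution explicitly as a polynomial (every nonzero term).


All three coefficients share the factor -12; dividing through by -12 gives  (1 - x^2) y'' - 2x y' + 30 y = 0.
This matches the Legendre equation (1 - x^2) y'' - 2x y' + n(n+1) y = 0 (note the -2x y' term) with n(n+1) = 30, so n = 5; the polynomial solution is P_5(x).
With y = sum_k a_k x^k, matching x^k gives (k+2)(k+1) a_{k+2} = [k(k+1) - n(n+1)] a_k = (k - 5)(k + 6) a_k. The right side vanishes at k = 5, so the series with the parity of 5 terminates at degree 5.
Standard normalization (P_n(1) = 1): leading coefficient (2n)!/(2^n (n!)^2) = 3628800/(32*14400) = 63/8, so a_5 = 63/8. Work downward with a_k = (k+1)(k+2) a_{k+2} / ((k - 5)(k + 6)):
  a_3 = (4)(5)(63/8) / ((3 - 5)(3 + 6)) = (315/2)/(-18) = -35/4
  a_1 = (2)(3)(-35/4) / ((1 - 5)(1 + 6)) = (-105/2)/(-28) = 15/8
Hence P_5(x) = 63 x^5/8 - 35 x^3/4 + 15 x/8.

P_5(x); series = 63 x^5/8 - 35 x^3/4 + 15 x/8


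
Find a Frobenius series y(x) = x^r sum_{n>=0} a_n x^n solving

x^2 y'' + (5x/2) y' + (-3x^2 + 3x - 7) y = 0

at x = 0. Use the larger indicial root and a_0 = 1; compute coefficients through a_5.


Write in Frobenius form y'' + (p(x)/x) y' + (q(x)/x^2) y = 0:
  p(x) = 5/2,  q(x) = -3x^2 + 3x - 7.
Indicial equation: r(r-1) + (5/2) r + (-7) = 0 -> roots r_1 = 2, r_2 = -7/2.
Take r = r_1 = 2. Let y(x) = x^r sum_{n>=0} a_n x^n with a_0 = 1.
Substitute y = x^r sum a_n x^n and match x^{r+n}. The recurrence is
  D(n) a_n + 3 a_{n-1} - 3 a_{n-2} = 0,  where D(n) = (r+n)(r+n-1) + (5/2)(r+n) + (-7).
  a_n = [-3 a_{n-1} + 3 a_{n-2}] / D(n).
Since the indicial polynomial factors as (r - r_1)(r - r_2), D(n) = (r_1 + n - r_1)(r_1 + n - r_2) = n(n + 11/2).
Evaluating step by step (a_0 = 1):
  n = 1: D(1) = 1(1 + 11/2) = 13/2; numerator = -3(1) = -3; a_1 = (-3)/(13/2) = -6/13
  n = 2: D(2) = 2(2 + 11/2) = 15; numerator = -3(-6/13) + 3(1) = 57/13; a_2 = (57/13)/(15) = 19/65
  n = 3: D(3) = 3(3 + 11/2) = 51/2; numerator = -3(19/65) + 3(-6/13) = -147/65; a_3 = (-147/65)/(51/2) = -98/1105
  n = 4: D(4) = 4(4 + 11/2) = 38; numerator = -3(-98/1105) + 3(19/65) = 1263/1105; a_4 = (1263/1105)/(38) = 1263/41990
  n = 5: D(5) = 5(5 + 11/2) = 105/2; numerator = -3(1263/41990) + 3(-98/1105) = -14961/41990; a_5 = (-14961/41990)/(105/2) = -4987/734825

r = 2; a_0 = 1; a_1 = -6/13; a_2 = 19/65; a_3 = -98/1105; a_4 = 1263/41990; a_5 = -4987/734825


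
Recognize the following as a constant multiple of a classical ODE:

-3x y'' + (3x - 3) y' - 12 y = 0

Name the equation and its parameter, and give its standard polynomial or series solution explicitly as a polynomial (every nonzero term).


All three coefficients share the factor -3; dividing through by -3 gives  x y'' + (1 - x) y' + 4 y = 0.
This matches the Laguerre equation x y'' + (1 - x) y' + n y = 0 with n = 4; the polynomial solution is L_4(x).
With y = sum_k a_k x^k, matching x^k gives (k+1)k a_{k+1} + (k+1) a_{k+1} - k a_k + n a_k = 0, i.e. (k+1)^2 a_{k+1} = (k - n) a_k = (k - 4) a_k. The right side vanishes at k = 4, so the series terminates at degree 4.
Standard normalization L_n(0) = 1 gives a_0 = 1. Work upward with a_{k+1} = (k - 4) a_k / (k+1)^2:
  a_1 = (0 - 4)(1) / 1^2 = -4/1 = -4
  a_2 = (1 - 4)(-4) / 2^2 = 12/4 = 3
  a_3 = (2 - 4)(3) / 3^2 = -6/9 = -2/3
  a_4 = (3 - 4)(-2/3) / 4^2 = (2/3)/16 = 1/24
Hence L_4(x) = x^4/24 - 2 x^3/3 + 3 x^2 - 4 x + 1.

L_4(x); series = x^4/24 - 2 x^3/3 + 3 x^2 - 4 x + 1


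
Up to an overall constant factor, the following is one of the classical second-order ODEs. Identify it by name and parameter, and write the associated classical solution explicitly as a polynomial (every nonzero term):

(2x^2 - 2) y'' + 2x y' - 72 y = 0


All three coefficients share the factor -2; dividing through by -2 gives  (1 - x^2) y'' - x y' + 36 y = 0.
This matches the Chebyshev equation (1 - x^2) y'' - x y' + n^2 y = 0 (note the -x y' term, not -2x y') with n^2 = 36, so n = 6; the polynomial solution is T_6(x).
With y = sum_k a_k x^k, matching x^k gives (k+2)(k+1) a_{k+2} = (k^2 - n^2) a_k = (k - 6)(k + 6) a_k. The right side vanishes at k = 6, so the series with the parity of 6 terminates at degree 6.
Standard normalization: leading coefficient of T_n is 2^(n-1), so a_6 = 2^5 = 32. Work downward with a_k = (k+1)(k+2) a_{k+2} / ((k - 6)(k + 6)):
  a_4 = (5)(6)(32) / ((4 - 6)(4 + 6)) = 960/(-20) = -48
  a_2 = (3)(4)(-48) / ((2 - 6)(2 + 6)) = -576/(-32) = 18
  a_0 = (1)(2)(18) / ((0 - 6)(0 + 6)) = 36/(-36) = -1
Hence T_6(x) = 32 x^6 - 48 x^4 + 18 x^2 - 1.

T_6(x); series = 32 x^6 - 48 x^4 + 18 x^2 - 1


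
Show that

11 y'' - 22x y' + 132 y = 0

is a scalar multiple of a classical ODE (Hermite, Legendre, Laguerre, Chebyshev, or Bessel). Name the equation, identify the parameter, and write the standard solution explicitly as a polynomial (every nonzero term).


All three coefficients share the factor 11; dividing through by 11 gives  y'' - 2x y' + 12 y = 0.
This matches the Hermite equation y'' - 2x y' + 2n y = 0 with 2n = 12, so n = 6; the polynomial solution is H_6(x).
With y = sum_k a_k x^k, matching x^k gives (k+2)(k+1) a_{k+2} = 2(k - n) a_k = 2(k - 6) a_k. The right side vanishes at k = 6, so the series with the parity of 6 terminates at degree 6.
Standard normalization: leading coefficient of H_n is 2^n, so a_6 = 2^6 = 64. Work downward with a_k = (k+1)(k+2) a_{k+2} / (2(k - n)):
  a_4 = (5)(6)(64) / (2(4 - 6)) = 1920/(-4) = -480
  a_2 = (3)(4)(-480) / (2(2 - 6)) = -5760/(-8) = 720
  a_0 = (1)(2)(720) / (2(0 - 6)) = 1440/(-12) = -120
Hence H_6(x) = 64 x^6 - 480 x^4 + 720 x^2 - 120.

H_6(x); series = 64 x^6 - 480 x^4 + 720 x^2 - 120


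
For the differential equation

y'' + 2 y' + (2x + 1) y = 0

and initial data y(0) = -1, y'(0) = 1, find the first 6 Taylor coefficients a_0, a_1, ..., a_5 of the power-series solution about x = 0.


Ansatz: y(x) = sum_{n>=0} a_n x^n, so y'(x) = sum_{n>=1} n a_n x^(n-1) and y''(x) = sum_{n>=2} n(n-1) a_n x^(n-2).
Substitute into P(x) y'' + Q(x) y' + R(x) y = 0 with P(x) = 1, Q(x) = 2, R(x) = 2x + 1, and match powers of x.
Initial conditions: a_0 = -1, a_1 = 1.
Setting the coefficient of each power of x to zero and solving order by order (substituting the coefficients already found):
  x^0: 2 a_2 + 2 a_1 + a_0 = 0  ->  2 a_2 = -2 a_1 - a_0 = -1  ->  a_2 = -1/2
  x^1: 6 a_3 + 4 a_2 + a_1 + 2 a_0 = 0  ->  6 a_3 = -4 a_2 - a_1 - 2 a_0 = 3  ->  a_3 = 1/2
  x^2: 12 a_4 + 6 a_3 + a_2 + 2 a_1 = 0  ->  12 a_4 = -6 a_3 - a_2 - 2 a_1 = -9/2  ->  a_4 = -3/8
  x^3: 20 a_5 + 8 a_4 + a_3 + 2 a_2 = 0  ->  20 a_5 = -8 a_4 - a_3 - 2 a_2 = 7/2  ->  a_5 = 7/40
Truncated series: y(x) = -1 + x - (1/2) x^2 + (1/2) x^3 - (3/8) x^4 + (7/40) x^5 + O(x^6).

a_0 = -1; a_1 = 1; a_2 = -1/2; a_3 = 1/2; a_4 = -3/8; a_5 = 7/40


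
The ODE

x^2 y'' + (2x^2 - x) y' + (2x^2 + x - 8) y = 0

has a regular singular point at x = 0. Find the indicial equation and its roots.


Divide by x^2 to reach normal form y'' + P_1(x) y' + P_2(x) y = 0 with P_1(x) = 2 - 1/x and P_2(x) = 2 + 1/x - 8/x^2.
x = 0 is a singular point because the y'-coefficient 2 - 1/x has a pole at x = 0 and the y-coefficient 2 + 1/x - 8/x^2 has a pole at x = 0.
It is a regular singular point because x P_1(x) = p(x) = 2x - 1 and x^2 P_2(x) = q(x) = 2x^2 + x - 8 are polynomials, hence analytic at x = 0.
p(0) = -1,  q(0) = -8.
Indicial equation: r(r-1) + p(0) r + q(0) = 0, i.e. r^2 + (p(0) - 1) r + q(0) = 0, i.e. r^2 - 2 r - 8 = 0.
Discriminant: (-2)^2 - 4(-8) = 36, so r = (2 ± 6)/2.
Solving: r_1 = 4, r_2 = -2.

indicial: r^2 - 2 r - 8 = 0; roots r_1 = 4, r_2 = -2


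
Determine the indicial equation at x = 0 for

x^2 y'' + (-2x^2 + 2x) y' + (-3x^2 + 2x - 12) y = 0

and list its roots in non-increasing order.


Divide by x^2 to reach normal form y'' + P_1(x) y' + P_2(x) y = 0 with P_1(x) = -2 + 2/x and P_2(x) = -3 + 2/x - 12/x^2.
x = 0 is a singular point because the y'-coefficient -2 + 2/x has a pole at x = 0 and the y-coefficient -3 + 2/x - 12/x^2 has a pole at x = 0.
It is a regular singular point because x P_1(x) = p(x) = 2 - 2x and x^2 P_2(x) = q(x) = -3x^2 + 2x - 12 are polynomials, hence analytic at x = 0.
p(0) = 2,  q(0) = -12.
Indicial equation: r(r-1) + p(0) r + q(0) = 0, i.e. r^2 + (p(0) - 1) r + q(0) = 0, i.e. r^2 + 1 r - 12 = 0.
Discriminant: (1)^2 - 4(-12) = 49, so r = (-1 ± 7)/2.
Solving: r_1 = 3, r_2 = -4.

indicial: r^2 + 1 r - 12 = 0; roots r_1 = 3, r_2 = -4


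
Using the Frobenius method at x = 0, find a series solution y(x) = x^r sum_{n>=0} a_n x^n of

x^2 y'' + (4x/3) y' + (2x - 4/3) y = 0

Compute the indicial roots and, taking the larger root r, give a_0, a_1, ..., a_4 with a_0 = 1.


Write in Frobenius form y'' + (p(x)/x) y' + (q(x)/x^2) y = 0:
  p(x) = 4/3,  q(x) = 2x - 4/3.
Indicial equation: r(r-1) + (4/3) r + (-4/3) = 0 -> roots r_1 = 1, r_2 = -4/3.
Take r = r_1 = 1. Let y(x) = x^r sum_{n>=0} a_n x^n with a_0 = 1.
Substitute y = x^r sum a_n x^n and match x^{r+n}. The recurrence is
  D(n) a_n + 2 a_{n-1} = 0,  where D(n) = (r+n)(r+n-1) + (4/3)(r+n) + (-4/3).
  a_n = -2 / D(n) * a_{n-1}.
Since the indicial polynomial factors as (r - r_1)(r - r_2), D(n) = (r_1 + n - r_1)(r_1 + n - r_2) = n(n + 7/3).
Evaluating step by step (a_0 = 1):
  n = 1: D(1) = 1(1 + 7/3) = 10/3; numerator = -2(1) = -2; a_1 = (-2)/(10/3) = -3/5
  n = 2: D(2) = 2(2 + 7/3) = 26/3; numerator = -2(-3/5) = 6/5; a_2 = (6/5)/(26/3) = 9/65
  n = 3: D(3) = 3(3 + 7/3) = 16; numerator = -2(9/65) = -18/65; a_3 = (-18/65)/(16) = -9/520
  n = 4: D(4) = 4(4 + 7/3) = 76/3; numerator = -2(-9/520) = 9/260; a_4 = (9/260)/(76/3) = 27/19760

r = 1; a_0 = 1; a_1 = -3/5; a_2 = 9/65; a_3 = -9/520; a_4 = 27/19760


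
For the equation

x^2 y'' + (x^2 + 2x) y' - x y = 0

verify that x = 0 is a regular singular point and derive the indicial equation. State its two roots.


Divide by x^2 to reach normal form y'' + P_1(x) y' + P_2(x) y = 0 with P_1(x) = 1 + 2/x and P_2(x) = -1/x.
x = 0 is a singular point because the y'-coefficient 1 + 2/x has a pole at x = 0 and the y-coefficient -1/x has a pole at x = 0.
It is a regular singular point because x P_1(x) = p(x) = x + 2 and x^2 P_2(x) = q(x) = -x are polynomials, hence analytic at x = 0.
p(0) = 2,  q(0) = 0.
Indicial equation: r(r-1) + p(0) r + q(0) = 0, i.e. r^2 + (p(0) - 1) r + q(0) = 0, i.e. r^2 + 1 r = 0.
Discriminant: (1)^2 - 4(0) = 1, so r = (-1 ± 1)/2.
Solving: r_1 = 0, r_2 = -1.

indicial: r^2 + 1 r = 0; roots r_1 = 0, r_2 = -1


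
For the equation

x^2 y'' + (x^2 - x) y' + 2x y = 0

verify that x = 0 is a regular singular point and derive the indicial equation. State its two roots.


Divide by x^2 to reach normal form y'' + P_1(x) y' + P_2(x) y = 0 with P_1(x) = 1 - 1/x and P_2(x) = 2/x.
x = 0 is a singular point because the y'-coefficient 1 - 1/x has a pole at x = 0 and the y-coefficient 2/x has a pole at x = 0.
It is a regular singular point because x P_1(x) = p(x) = x - 1 and x^2 P_2(x) = q(x) = 2x are polynomials, hence analytic at x = 0.
p(0) = -1,  q(0) = 0.
Indicial equation: r(r-1) + p(0) r + q(0) = 0, i.e. r^2 + (p(0) - 1) r + q(0) = 0, i.e. r^2 - 2 r = 0.
Discriminant: (-2)^2 - 4(0) = 4, so r = (2 ± 2)/2.
Solving: r_1 = 2, r_2 = 0.

indicial: r^2 - 2 r = 0; roots r_1 = 2, r_2 = 0


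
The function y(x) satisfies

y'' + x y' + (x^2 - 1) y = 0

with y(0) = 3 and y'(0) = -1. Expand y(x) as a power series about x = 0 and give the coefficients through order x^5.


Ansatz: y(x) = sum_{n>=0} a_n x^n, so y'(x) = sum_{n>=1} n a_n x^(n-1) and y''(x) = sum_{n>=2} n(n-1) a_n x^(n-2).
Substitute into P(x) y'' + Q(x) y' + R(x) y = 0 with P(x) = 1, Q(x) = x, R(x) = x^2 - 1, and match powers of x.
Initial conditions: a_0 = 3, a_1 = -1.
Setting the coefficient of each power of x to zero and solving order by order (substituting the coefficients already found):
  x^0: 2 a_2 - a_0 = 0  ->  2 a_2 = a_0 = 3  ->  a_2 = 3/2
  x^1: 6 a_3 = 0  ->  a_3 = 0
  x^2: 12 a_4 + a_2 + a_0 = 0  ->  12 a_4 = -a_2 - a_0 = -9/2  ->  a_4 = -3/8
  x^3: 20 a_5 + 2 a_3 + a_1 = 0  ->  20 a_5 = -2 a_3 - a_1 = 1  ->  a_5 = 1/20
Truncated series: y(x) = 3 - x + (3/2) x^2 - (3/8) x^4 + (1/20) x^5 + O(x^6).

a_0 = 3; a_1 = -1; a_2 = 3/2; a_3 = 0; a_4 = -3/8; a_5 = 1/20


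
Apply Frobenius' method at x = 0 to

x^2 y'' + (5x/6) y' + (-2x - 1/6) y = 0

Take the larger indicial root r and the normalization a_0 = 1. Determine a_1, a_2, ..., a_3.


Write in Frobenius form y'' + (p(x)/x) y' + (q(x)/x^2) y = 0:
  p(x) = 5/6,  q(x) = -2x - 1/6.
Indicial equation: r(r-1) + (5/6) r + (-1/6) = 0 -> roots r_1 = 1/2, r_2 = -1/3.
Take r = r_1 = 1/2. Let y(x) = x^r sum_{n>=0} a_n x^n with a_0 = 1.
Substitute y = x^r sum a_n x^n and match x^{r+n}. The recurrence is
  D(n) a_n - 2 a_{n-1} = 0,  where D(n) = (r+n)(r+n-1) + (5/6)(r+n) + (-1/6).
  a_n = 2 / D(n) * a_{n-1}.
Since the indicial polynomial factors as (r - r_1)(r - r_2), D(n) = (r_1 + n - r_1)(r_1 + n - r_2) = n(n + 5/6).
Evaluating step by step (a_0 = 1):
  n = 1: D(1) = 1(1 + 5/6) = 11/6; numerator = 2(1) = 2; a_1 = (2)/(11/6) = 12/11
  n = 2: D(2) = 2(2 + 5/6) = 17/3; numerator = 2(12/11) = 24/11; a_2 = (24/11)/(17/3) = 72/187
  n = 3: D(3) = 3(3 + 5/6) = 23/2; numerator = 2(72/187) = 144/187; a_3 = (144/187)/(23/2) = 288/4301

r = 1/2; a_0 = 1; a_1 = 12/11; a_2 = 72/187; a_3 = 288/4301


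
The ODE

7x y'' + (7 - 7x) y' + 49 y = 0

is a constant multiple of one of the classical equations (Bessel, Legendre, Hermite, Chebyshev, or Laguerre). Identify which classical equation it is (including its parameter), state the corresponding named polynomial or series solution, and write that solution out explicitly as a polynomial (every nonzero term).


All three coefficients share the factor 7; dividing through by 7 gives  x y'' + (1 - x) y' + 7 y = 0.
This matches the Laguerre equation x y'' + (1 - x) y' + n y = 0 with n = 7; the polynomial solution is L_7(x).
With y = sum_k a_k x^k, matching x^k gives (k+1)k a_{k+1} + (k+1) a_{k+1} - k a_k + n a_k = 0, i.e. (k+1)^2 a_{k+1} = (k - n) a_k = (k - 7) a_k. The right side vanishes at k = 7, so the series terminates at degree 7.
Standard normalization L_n(0) = 1 gives a_0 = 1. Work upward with a_{k+1} = (k - 7) a_k / (k+1)^2:
  a_1 = (0 - 7)(1) / 1^2 = -7/1 = -7
  a_2 = (1 - 7)(-7) / 2^2 = 42/4 = 21/2
  a_3 = (2 - 7)(21/2) / 3^2 = (-105/2)/9 = -35/6
  a_4 = (3 - 7)(-35/6) / 4^2 = (70/3)/16 = 35/24
  a_5 = (4 - 7)(35/24) / 5^2 = (-35/8)/25 = -7/40
  a_6 = (5 - 7)(-7/40) / 6^2 = (7/20)/36 = 7/720
  a_7 = (6 - 7)(7/720) / 7^2 = (-7/720)/49 = -1/5040
Hence L_7(x) = -x^7/5040 + 7 x^6/720 - 7 x^5/40 + 35 x^4/24 - 35 x^3/6 + 21 x^2/2 - 7 x + 1.

L_7(x); series = -x^7/5040 + 7 x^6/720 - 7 x^5/40 + 35 x^4/24 - 35 x^3/6 + 21 x^2/2 - 7 x + 1


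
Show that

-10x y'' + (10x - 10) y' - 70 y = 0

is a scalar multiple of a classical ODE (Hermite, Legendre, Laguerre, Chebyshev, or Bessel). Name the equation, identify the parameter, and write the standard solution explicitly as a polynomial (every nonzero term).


All three coefficients share the factor -10; dividing through by -10 gives  x y'' + (1 - x) y' + 7 y = 0.
This matches the Laguerre equation x y'' + (1 - x) y' + n y = 0 with n = 7; the polynomial solution is L_7(x).
With y = sum_k a_k x^k, matching x^k gives (k+1)k a_{k+1} + (k+1) a_{k+1} - k a_k + n a_k = 0, i.e. (k+1)^2 a_{k+1} = (k - n) a_k = (k - 7) a_k. The right side vanishes at k = 7, so the series terminates at degree 7.
Standard normalization L_n(0) = 1 gives a_0 = 1. Work upward with a_{k+1} = (k - 7) a_k / (k+1)^2:
  a_1 = (0 - 7)(1) / 1^2 = -7/1 = -7
  a_2 = (1 - 7)(-7) / 2^2 = 42/4 = 21/2
  a_3 = (2 - 7)(21/2) / 3^2 = (-105/2)/9 = -35/6
  a_4 = (3 - 7)(-35/6) / 4^2 = (70/3)/16 = 35/24
  a_5 = (4 - 7)(35/24) / 5^2 = (-35/8)/25 = -7/40
  a_6 = (5 - 7)(-7/40) / 6^2 = (7/20)/36 = 7/720
  a_7 = (6 - 7)(7/720) / 7^2 = (-7/720)/49 = -1/5040
Hence L_7(x) = -x^7/5040 + 7 x^6/720 - 7 x^5/40 + 35 x^4/24 - 35 x^3/6 + 21 x^2/2 - 7 x + 1.

L_7(x); series = -x^7/5040 + 7 x^6/720 - 7 x^5/40 + 35 x^4/24 - 35 x^3/6 + 21 x^2/2 - 7 x + 1


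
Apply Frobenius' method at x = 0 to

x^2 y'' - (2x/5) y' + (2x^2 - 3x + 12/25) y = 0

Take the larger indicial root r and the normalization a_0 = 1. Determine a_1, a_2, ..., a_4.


Write in Frobenius form y'' + (p(x)/x) y' + (q(x)/x^2) y = 0:
  p(x) = -2/5,  q(x) = 2x^2 - 3x + 12/25.
Indicial equation: r(r-1) + (-2/5) r + (12/25) = 0 -> roots r_1 = 4/5, r_2 = 3/5.
Take r = r_1 = 4/5. Let y(x) = x^r sum_{n>=0} a_n x^n with a_0 = 1.
Substitute y = x^r sum a_n x^n and match x^{r+n}. The recurrence is
  D(n) a_n - 3 a_{n-1} + 2 a_{n-2} = 0,  where D(n) = (r+n)(r+n-1) + (-2/5)(r+n) + (12/25).
  a_n = [3 a_{n-1} - 2 a_{n-2}] / D(n).
Since the indicial polynomial factors as (r - r_1)(r - r_2), D(n) = (r_1 + n - r_1)(r_1 + n - r_2) = n(n + 1/5).
Evaluating step by step (a_0 = 1):
  n = 1: D(1) = 1(1 + 1/5) = 6/5; numerator = 3(1) = 3; a_1 = (3)/(6/5) = 5/2
  n = 2: D(2) = 2(2 + 1/5) = 22/5; numerator = 3(5/2) - 2(1) = 11/2; a_2 = (11/2)/(22/5) = 5/4
  n = 3: D(3) = 3(3 + 1/5) = 48/5; numerator = 3(5/4) - 2(5/2) = -5/4; a_3 = (-5/4)/(48/5) = -25/192
  n = 4: D(4) = 4(4 + 1/5) = 84/5; numerator = 3(-25/192) - 2(5/4) = -185/64; a_4 = (-185/64)/(84/5) = -925/5376

r = 4/5; a_0 = 1; a_1 = 5/2; a_2 = 5/4; a_3 = -25/192; a_4 = -925/5376


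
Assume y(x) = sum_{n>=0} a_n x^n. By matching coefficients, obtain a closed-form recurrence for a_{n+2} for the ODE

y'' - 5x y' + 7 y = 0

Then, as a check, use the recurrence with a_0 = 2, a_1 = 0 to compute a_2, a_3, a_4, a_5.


Substitute y = sum_n a_n x^n.
y''(x) has coefficient (n+2)(n+1) a_{n+2} at x^n;
-5 x y'(x) has coefficient -5 n a_n at x^n (shift);
7 y(x) has coefficient 7 a_n at x^n.
Matching x^n: (n+2)(n+1) a_{n+2} + (-5n + 7) a_n = 0.
Thus a_{n+2} = (5n - 7) / ((n+1)(n+2)) * a_n.

Check with a_0 = 2, a_1 = 0 (apply the recurrence for n = 0, 1, 2, 3): a_0 = 2, a_1 = 0, a_2 = -7, a_3 = 0, a_4 = -7/4, a_5 = 0.

a_(n+2) = (5n - 7) / ((n+1)(n+2)) * a_n; check: a_0 = 2, a_1 = 0, a_2 = -7, a_3 = 0, a_4 = -7/4, a_5 = 0


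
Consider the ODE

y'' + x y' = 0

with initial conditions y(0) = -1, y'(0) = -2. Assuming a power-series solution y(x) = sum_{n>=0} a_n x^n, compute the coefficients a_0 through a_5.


Ansatz: y(x) = sum_{n>=0} a_n x^n, so y'(x) = sum_{n>=1} n a_n x^(n-1) and y''(x) = sum_{n>=2} n(n-1) a_n x^(n-2).
Substitute into P(x) y'' + Q(x) y' + R(x) y = 0 with P(x) = 1, Q(x) = x, R(x) = 0, and match powers of x.
Initial conditions: a_0 = -1, a_1 = -2.
Setting the coefficient of each power of x to zero and solving order by order (substituting the coefficients already found):
  x^0: 2 a_2 = 0  ->  a_2 = 0
  x^1: 6 a_3 + a_1 = 0  ->  6 a_3 = -a_1 = 2  ->  a_3 = 1/3
  x^2: 12 a_4 + 2 a_2 = 0  ->  12 a_4 = -2 a_2 = 0  ->  a_4 = 0
  x^3: 20 a_5 + 3 a_3 = 0  ->  20 a_5 = -3 a_3 = -1  ->  a_5 = -1/20
Truncated series: y(x) = -1 - 2 x + (1/3) x^3 - (1/20) x^5 + O(x^6).

a_0 = -1; a_1 = -2; a_2 = 0; a_3 = 1/3; a_4 = 0; a_5 = -1/20


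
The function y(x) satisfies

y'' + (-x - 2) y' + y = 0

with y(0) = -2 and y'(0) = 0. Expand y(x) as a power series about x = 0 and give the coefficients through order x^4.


Ansatz: y(x) = sum_{n>=0} a_n x^n, so y'(x) = sum_{n>=1} n a_n x^(n-1) and y''(x) = sum_{n>=2} n(n-1) a_n x^(n-2).
Substitute into P(x) y'' + Q(x) y' + R(x) y = 0 with P(x) = 1, Q(x) = -x - 2, R(x) = 1, and match powers of x.
Initial conditions: a_0 = -2, a_1 = 0.
Setting the coefficient of each power of x to zero and solving order by order (substituting the coefficients already found):
  x^0: 2 a_2 - 2 a_1 + a_0 = 0  ->  2 a_2 = 2 a_1 - a_0 = 2  ->  a_2 = 1
  x^1: 6 a_3 - 4 a_2 = 0  ->  6 a_3 = 4 a_2 = 4  ->  a_3 = 2/3
  x^2: 12 a_4 - 6 a_3 - a_2 = 0  ->  12 a_4 = 6 a_3 + a_2 = 5  ->  a_4 = 5/12
Truncated series: y(x) = -2 + x^2 + (2/3) x^3 + (5/12) x^4 + O(x^5).

a_0 = -2; a_1 = 0; a_2 = 1; a_3 = 2/3; a_4 = 5/12


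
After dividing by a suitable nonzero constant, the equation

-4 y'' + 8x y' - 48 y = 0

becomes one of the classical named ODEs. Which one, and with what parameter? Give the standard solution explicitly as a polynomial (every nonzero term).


All three coefficients share the factor -4; dividing through by -4 gives  y'' - 2x y' + 12 y = 0.
This matches the Hermite equation y'' - 2x y' + 2n y = 0 with 2n = 12, so n = 6; the polynomial solution is H_6(x).
With y = sum_k a_k x^k, matching x^k gives (k+2)(k+1) a_{k+2} = 2(k - n) a_k = 2(k - 6) a_k. The right side vanishes at k = 6, so the series with the parity of 6 terminates at degree 6.
Standard normalization: leading coefficient of H_n is 2^n, so a_6 = 2^6 = 64. Work downward with a_k = (k+1)(k+2) a_{k+2} / (2(k - n)):
  a_4 = (5)(6)(64) / (2(4 - 6)) = 1920/(-4) = -480
  a_2 = (3)(4)(-480) / (2(2 - 6)) = -5760/(-8) = 720
  a_0 = (1)(2)(720) / (2(0 - 6)) = 1440/(-12) = -120
Hence H_6(x) = 64 x^6 - 480 x^4 + 720 x^2 - 120.

H_6(x); series = 64 x^6 - 480 x^4 + 720 x^2 - 120


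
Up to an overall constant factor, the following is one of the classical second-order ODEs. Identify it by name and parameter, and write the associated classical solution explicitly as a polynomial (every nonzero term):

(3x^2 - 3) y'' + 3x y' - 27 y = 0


All three coefficients share the factor -3; dividing through by -3 gives  (1 - x^2) y'' - x y' + 9 y = 0.
This matches the Chebyshev equation (1 - x^2) y'' - x y' + n^2 y = 0 (note the -x y' term, not -2x y') with n^2 = 9, so n = 3; the polynomial solution is T_3(x).
With y = sum_k a_k x^k, matching x^k gives (k+2)(k+1) a_{k+2} = (k^2 - n^2) a_k = (k - 3)(k + 3) a_k. The right side vanishes at k = 3, so the series with the parity of 3 terminates at degree 3.
Standard normalization: leading coefficient of T_n is 2^(n-1), so a_3 = 2^2 = 4. Work downward with a_k = (k+1)(k+2) a_{k+2} / ((k - 3)(k + 3)):
  a_1 = (2)(3)(4) / ((1 - 3)(1 + 3)) = 24/(-8) = -3
Hence T_3(x) = 4 x^3 - 3 x.

T_3(x); series = 4 x^3 - 3 x


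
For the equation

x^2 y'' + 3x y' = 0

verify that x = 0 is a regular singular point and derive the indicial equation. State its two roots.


Divide by x^2 to reach normal form y'' + P_1(x) y' + P_2(x) y = 0 with P_1(x) = 3/x and P_2(x) = 0.
x = 0 is a singular point because the y'-coefficient 3/x has a pole at x = 0.
It is a regular singular point because x P_1(x) = p(x) = 3 and x^2 P_2(x) = q(x) = 0 are polynomials, hence analytic at x = 0.
p(0) = 3,  q(0) = 0.
Indicial equation: r(r-1) + p(0) r + q(0) = 0, i.e. r^2 + (p(0) - 1) r + q(0) = 0, i.e. r^2 + 2 r = 0.
Discriminant: (2)^2 - 4(0) = 4, so r = (-2 ± 2)/2.
Solving: r_1 = 0, r_2 = -2.

indicial: r^2 + 2 r = 0; roots r_1 = 0, r_2 = -2


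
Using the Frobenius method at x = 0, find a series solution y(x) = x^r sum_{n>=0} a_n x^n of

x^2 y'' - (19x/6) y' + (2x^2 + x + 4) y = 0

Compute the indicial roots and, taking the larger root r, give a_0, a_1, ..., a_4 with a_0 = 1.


Write in Frobenius form y'' + (p(x)/x) y' + (q(x)/x^2) y = 0:
  p(x) = -19/6,  q(x) = 2x^2 + x + 4.
Indicial equation: r(r-1) + (-19/6) r + (4) = 0 -> roots r_1 = 8/3, r_2 = 3/2.
Take r = r_1 = 8/3. Let y(x) = x^r sum_{n>=0} a_n x^n with a_0 = 1.
Substitute y = x^r sum a_n x^n and match x^{r+n}. The recurrence is
  D(n) a_n + 1 a_{n-1} + 2 a_{n-2} = 0,  where D(n) = (r+n)(r+n-1) + (-19/6)(r+n) + (4).
  a_n = [-1 a_{n-1} - 2 a_{n-2}] / D(n).
Since the indicial polynomial factors as (r - r_1)(r - r_2), D(n) = (r_1 + n - r_1)(r_1 + n - r_2) = n(n + 7/6).
Evaluating step by step (a_0 = 1):
  n = 1: D(1) = 1(1 + 7/6) = 13/6; numerator = -1(1) = -1; a_1 = (-1)/(13/6) = -6/13
  n = 2: D(2) = 2(2 + 7/6) = 19/3; numerator = -1(-6/13) - 2(1) = -20/13; a_2 = (-20/13)/(19/3) = -60/247
  n = 3: D(3) = 3(3 + 7/6) = 25/2; numerator = -1(-60/247) - 2(-6/13) = 288/247; a_3 = (288/247)/(25/2) = 576/6175
  n = 4: D(4) = 4(4 + 7/6) = 62/3; numerator = -1(576/6175) - 2(-60/247) = 2424/6175; a_4 = (2424/6175)/(62/3) = 3636/191425

r = 8/3; a_0 = 1; a_1 = -6/13; a_2 = -60/247; a_3 = 576/6175; a_4 = 3636/191425


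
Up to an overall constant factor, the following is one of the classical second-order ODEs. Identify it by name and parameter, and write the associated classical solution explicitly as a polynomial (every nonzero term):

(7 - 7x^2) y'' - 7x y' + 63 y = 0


All three coefficients share the factor 7; dividing through by 7 gives  (1 - x^2) y'' - x y' + 9 y = 0.
This matches the Chebyshev equation (1 - x^2) y'' - x y' + n^2 y = 0 (note the -x y' term, not -2x y') with n^2 = 9, so n = 3; the polynomial solution is T_3(x).
With y = sum_k a_k x^k, matching x^k gives (k+2)(k+1) a_{k+2} = (k^2 - n^2) a_k = (k - 3)(k + 3) a_k. The right side vanishes at k = 3, so the series with the parity of 3 terminates at degree 3.
Standard normalization: leading coefficient of T_n is 2^(n-1), so a_3 = 2^2 = 4. Work downward with a_k = (k+1)(k+2) a_{k+2} / ((k - 3)(k + 3)):
  a_1 = (2)(3)(4) / ((1 - 3)(1 + 3)) = 24/(-8) = -3
Hence T_3(x) = 4 x^3 - 3 x.

T_3(x); series = 4 x^3 - 3 x


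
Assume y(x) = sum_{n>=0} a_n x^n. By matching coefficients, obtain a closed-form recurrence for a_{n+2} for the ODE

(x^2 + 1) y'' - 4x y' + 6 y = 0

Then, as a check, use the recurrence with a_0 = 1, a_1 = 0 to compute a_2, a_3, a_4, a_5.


Substitute y = sum_n a_n x^n.
(1 + 1 x^2) y'' contributes (n+2)(n+1) a_{n+2} + n(n-1) a_n at x^n.
-4 x y'(x) contributes -4 n a_n at x^n.
6 y(x) contributes 6 a_n at x^n.
Matching x^n: (n+2)(n+1) a_{n+2} + (n(n-1) - 4 n + 6) a_n = 0.
Thus a_{n+2} = (-n(n-1) + 4 n - 6) / ((n+1)(n+2)) * a_n.

Check with a_0 = 1, a_1 = 0 (apply the recurrence for n = 0, 1, 2, 3): a_0 = 1, a_1 = 0, a_2 = -3, a_3 = 0, a_4 = 0, a_5 = 0.

a_(n+2) = (-n(n-1) + 4 n - 6) / ((n+1)(n+2)) * a_n; check: a_0 = 1, a_1 = 0, a_2 = -3, a_3 = 0, a_4 = 0, a_5 = 0


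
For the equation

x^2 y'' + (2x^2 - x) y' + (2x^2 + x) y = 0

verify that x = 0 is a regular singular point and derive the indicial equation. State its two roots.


Divide by x^2 to reach normal form y'' + P_1(x) y' + P_2(x) y = 0 with P_1(x) = 2 - 1/x and P_2(x) = 2 + 1/x.
x = 0 is a singular point because the y'-coefficient 2 - 1/x has a pole at x = 0 and the y-coefficient 2 + 1/x has a pole at x = 0.
It is a regular singular point because x P_1(x) = p(x) = 2x - 1 and x^2 P_2(x) = q(x) = 2x^2 + x are polynomials, hence analytic at x = 0.
p(0) = -1,  q(0) = 0.
Indicial equation: r(r-1) + p(0) r + q(0) = 0, i.e. r^2 + (p(0) - 1) r + q(0) = 0, i.e. r^2 - 2 r = 0.
Discriminant: (-2)^2 - 4(0) = 4, so r = (2 ± 2)/2.
Solving: r_1 = 2, r_2 = 0.

indicial: r^2 - 2 r = 0; roots r_1 = 2, r_2 = 0


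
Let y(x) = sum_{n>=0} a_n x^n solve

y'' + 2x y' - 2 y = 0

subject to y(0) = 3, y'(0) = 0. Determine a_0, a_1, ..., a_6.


Ansatz: y(x) = sum_{n>=0} a_n x^n, so y'(x) = sum_{n>=1} n a_n x^(n-1) and y''(x) = sum_{n>=2} n(n-1) a_n x^(n-2).
Substitute into P(x) y'' + Q(x) y' + R(x) y = 0 with P(x) = 1, Q(x) = 2x, R(x) = -2, and match powers of x.
Initial conditions: a_0 = 3, a_1 = 0.
Setting the coefficient of each power of x to zero and solving order by order (substituting the coefficients already found):
  x^0: 2 a_2 - 2 a_0 = 0  ->  2 a_2 = 2 a_0 = 6  ->  a_2 = 3
  x^1: 6 a_3 = 0  ->  a_3 = 0
  x^2: 12 a_4 + 2 a_2 = 0  ->  12 a_4 = -2 a_2 = -6  ->  a_4 = -1/2
  x^3: 20 a_5 + 4 a_3 = 0  ->  20 a_5 = -4 a_3 = 0  ->  a_5 = 0
  x^4: 30 a_6 + 6 a_4 = 0  ->  30 a_6 = -6 a_4 = 3  ->  a_6 = 1/10
Truncated series: y(x) = 3 + 3 x^2 - (1/2) x^4 + (1/10) x^6 + O(x^7).

a_0 = 3; a_1 = 0; a_2 = 3; a_3 = 0; a_4 = -1/2; a_5 = 0; a_6 = 1/10


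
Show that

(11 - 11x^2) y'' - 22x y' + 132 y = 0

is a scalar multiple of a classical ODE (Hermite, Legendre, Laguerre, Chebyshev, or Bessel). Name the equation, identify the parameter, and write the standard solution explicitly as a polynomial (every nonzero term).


All three coefficients share the factor 11; dividing through by 11 gives  (1 - x^2) y'' - 2x y' + 12 y = 0.
This matches the Legendre equation (1 - x^2) y'' - 2x y' + n(n+1) y = 0 (note the -2x y' term) with n(n+1) = 12, so n = 3; the polynomial solution is P_3(x).
With y = sum_k a_k x^k, matching x^k gives (k+2)(k+1) a_{k+2} = [k(k+1) - n(n+1)] a_k = (k - 3)(k + 4) a_k. The right side vanishes at k = 3, so the series with the parity of 3 terminates at degree 3.
Standard normalization (P_n(1) = 1): leading coefficient (2n)!/(2^n (n!)^2) = 720/(8*36) = 5/2, so a_3 = 5/2. Work downward with a_k = (k+1)(k+2) a_{k+2} / ((k - 3)(k + 4)):
  a_1 = (2)(3)(5/2) / ((1 - 3)(1 + 4)) = 15/(-10) = -3/2
Hence P_3(x) = 5 x^3/2 - 3 x/2.

P_3(x); series = 5 x^3/2 - 3 x/2


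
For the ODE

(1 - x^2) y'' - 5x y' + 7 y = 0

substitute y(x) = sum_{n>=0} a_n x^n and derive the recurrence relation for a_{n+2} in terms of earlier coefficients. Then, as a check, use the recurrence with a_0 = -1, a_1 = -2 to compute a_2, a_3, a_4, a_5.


Substitute y = sum_n a_n x^n.
(1 - 1 x^2) y'' contributes (n+2)(n+1) a_{n+2} - n(n-1) a_n at x^n.
-5 x y'(x) contributes -5 n a_n at x^n.
7 y(x) contributes 7 a_n at x^n.
Matching x^n: (n+2)(n+1) a_{n+2} + (-n(n-1) - 5 n + 7) a_n = 0.
Thus a_{n+2} = (n(n-1) + 5 n - 7) / ((n+1)(n+2)) * a_n.

Check with a_0 = -1, a_1 = -2 (apply the recurrence for n = 0, 1, 2, 3): a_0 = -1, a_1 = -2, a_2 = 7/2, a_3 = 2/3, a_4 = 35/24, a_5 = 7/15.

a_(n+2) = (n(n-1) + 5 n - 7) / ((n+1)(n+2)) * a_n; check: a_0 = -1, a_1 = -2, a_2 = 7/2, a_3 = 2/3, a_4 = 35/24, a_5 = 7/15


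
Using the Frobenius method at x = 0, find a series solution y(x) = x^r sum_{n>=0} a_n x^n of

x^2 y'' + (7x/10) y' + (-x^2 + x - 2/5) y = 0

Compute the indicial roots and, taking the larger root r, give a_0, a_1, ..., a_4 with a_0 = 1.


Write in Frobenius form y'' + (p(x)/x) y' + (q(x)/x^2) y = 0:
  p(x) = 7/10,  q(x) = -x^2 + x - 2/5.
Indicial equation: r(r-1) + (7/10) r + (-2/5) = 0 -> roots r_1 = 4/5, r_2 = -1/2.
Take r = r_1 = 4/5. Let y(x) = x^r sum_{n>=0} a_n x^n with a_0 = 1.
Substitute y = x^r sum a_n x^n and match x^{r+n}. The recurrence is
  D(n) a_n + 1 a_{n-1} - 1 a_{n-2} = 0,  where D(n) = (r+n)(r+n-1) + (7/10)(r+n) + (-2/5).
  a_n = [-1 a_{n-1} + 1 a_{n-2}] / D(n).
Since the indicial polynomial factors as (r - r_1)(r - r_2), D(n) = (r_1 + n - r_1)(r_1 + n - r_2) = n(n + 13/10).
Evaluating step by step (a_0 = 1):
  n = 1: D(1) = 1(1 + 13/10) = 23/10; numerator = -1(1) = -1; a_1 = (-1)/(23/10) = -10/23
  n = 2: D(2) = 2(2 + 13/10) = 33/5; numerator = -1(-10/23) + 1(1) = 33/23; a_2 = (33/23)/(33/5) = 5/23
  n = 3: D(3) = 3(3 + 13/10) = 129/10; numerator = -1(5/23) + 1(-10/23) = -15/23; a_3 = (-15/23)/(129/10) = -50/989
  n = 4: D(4) = 4(4 + 13/10) = 106/5; numerator = -1(-50/989) + 1(5/23) = 265/989; a_4 = (265/989)/(106/5) = 25/1978

r = 4/5; a_0 = 1; a_1 = -10/23; a_2 = 5/23; a_3 = -50/989; a_4 = 25/1978


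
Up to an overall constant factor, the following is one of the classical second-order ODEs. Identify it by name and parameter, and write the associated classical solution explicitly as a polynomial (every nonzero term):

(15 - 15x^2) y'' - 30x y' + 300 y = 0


All three coefficients share the factor 15; dividing through by 15 gives  (1 - x^2) y'' - 2x y' + 20 y = 0.
This matches the Legendre equation (1 - x^2) y'' - 2x y' + n(n+1) y = 0 (note the -2x y' term) with n(n+1) = 20, so n = 4; the polynomial solution is P_4(x).
With y = sum_k a_k x^k, matching x^k gives (k+2)(k+1) a_{k+2} = [k(k+1) - n(n+1)] a_k = (k - 4)(k + 5) a_k. The right side vanishes at k = 4, so the series with the parity of 4 terminates at degree 4.
Standard normalization (P_n(1) = 1): leading coefficient (2n)!/(2^n (n!)^2) = 40320/(16*576) = 35/8, so a_4 = 35/8. Work downward with a_k = (k+1)(k+2) a_{k+2} / ((k - 4)(k + 5)):
  a_2 = (3)(4)(35/8) / ((2 - 4)(2 + 5)) = (105/2)/(-14) = -15/4
  a_0 = (1)(2)(-15/4) / ((0 - 4)(0 + 5)) = (-15/2)/(-20) = 3/8
Hence P_4(x) = 35 x^4/8 - 15 x^2/4 + 3/8.

P_4(x); series = 35 x^4/8 - 15 x^2/4 + 3/8


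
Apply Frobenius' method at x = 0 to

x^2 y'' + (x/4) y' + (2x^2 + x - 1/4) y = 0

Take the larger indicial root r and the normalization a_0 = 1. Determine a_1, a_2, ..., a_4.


Write in Frobenius form y'' + (p(x)/x) y' + (q(x)/x^2) y = 0:
  p(x) = 1/4,  q(x) = 2x^2 + x - 1/4.
Indicial equation: r(r-1) + (1/4) r + (-1/4) = 0 -> roots r_1 = 1, r_2 = -1/4.
Take r = r_1 = 1. Let y(x) = x^r sum_{n>=0} a_n x^n with a_0 = 1.
Substitute y = x^r sum a_n x^n and match x^{r+n}. The recurrence is
  D(n) a_n + 1 a_{n-1} + 2 a_{n-2} = 0,  where D(n) = (r+n)(r+n-1) + (1/4)(r+n) + (-1/4).
  a_n = [-1 a_{n-1} - 2 a_{n-2}] / D(n).
Since the indicial polynomial factors as (r - r_1)(r - r_2), D(n) = (r_1 + n - r_1)(r_1 + n - r_2) = n(n + 5/4).
Evaluating step by step (a_0 = 1):
  n = 1: D(1) = 1(1 + 5/4) = 9/4; numerator = -1(1) = -1; a_1 = (-1)/(9/4) = -4/9
  n = 2: D(2) = 2(2 + 5/4) = 13/2; numerator = -1(-4/9) - 2(1) = -14/9; a_2 = (-14/9)/(13/2) = -28/117
  n = 3: D(3) = 3(3 + 5/4) = 51/4; numerator = -1(-28/117) - 2(-4/9) = 44/39; a_3 = (44/39)/(51/4) = 176/1989
  n = 4: D(4) = 4(4 + 5/4) = 21; numerator = -1(176/1989) - 2(-28/117) = 776/1989; a_4 = (776/1989)/(21) = 776/41769

r = 1; a_0 = 1; a_1 = -4/9; a_2 = -28/117; a_3 = 176/1989; a_4 = 776/41769


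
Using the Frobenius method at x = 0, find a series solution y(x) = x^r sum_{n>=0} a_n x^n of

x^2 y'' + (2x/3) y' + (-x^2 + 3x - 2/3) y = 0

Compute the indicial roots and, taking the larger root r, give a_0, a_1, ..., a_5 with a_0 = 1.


Write in Frobenius form y'' + (p(x)/x) y' + (q(x)/x^2) y = 0:
  p(x) = 2/3,  q(x) = -x^2 + 3x - 2/3.
Indicial equation: r(r-1) + (2/3) r + (-2/3) = 0 -> roots r_1 = 1, r_2 = -2/3.
Take r = r_1 = 1. Let y(x) = x^r sum_{n>=0} a_n x^n with a_0 = 1.
Substitute y = x^r sum a_n x^n and match x^{r+n}. The recurrence is
  D(n) a_n + 3 a_{n-1} - 1 a_{n-2} = 0,  where D(n) = (r+n)(r+n-1) + (2/3)(r+n) + (-2/3).
  a_n = [-3 a_{n-1} + 1 a_{n-2}] / D(n).
Since the indicial polynomial factors as (r - r_1)(r - r_2), D(n) = (r_1 + n - r_1)(r_1 + n - r_2) = n(n + 5/3).
Evaluating step by step (a_0 = 1):
  n = 1: D(1) = 1(1 + 5/3) = 8/3; numerator = -3(1) = -3; a_1 = (-3)/(8/3) = -9/8
  n = 2: D(2) = 2(2 + 5/3) = 22/3; numerator = -3(-9/8) + 1(1) = 35/8; a_2 = (35/8)/(22/3) = 105/176
  n = 3: D(3) = 3(3 + 5/3) = 14; numerator = -3(105/176) + 1(-9/8) = -513/176; a_3 = (-513/176)/(14) = -513/2464
  n = 4: D(4) = 4(4 + 5/3) = 68/3; numerator = -3(-513/2464) + 1(105/176) = 3009/2464; a_4 = (3009/2464)/(68/3) = 531/9856
  n = 5: D(5) = 5(5 + 5/3) = 100/3; numerator = -3(531/9856) + 1(-513/2464) = -3645/9856; a_5 = (-3645/9856)/(100/3) = -2187/197120

r = 1; a_0 = 1; a_1 = -9/8; a_2 = 105/176; a_3 = -513/2464; a_4 = 531/9856; a_5 = -2187/197120


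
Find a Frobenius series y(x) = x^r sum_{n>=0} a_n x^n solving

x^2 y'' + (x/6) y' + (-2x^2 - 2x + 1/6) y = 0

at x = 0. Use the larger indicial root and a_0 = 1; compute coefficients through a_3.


Write in Frobenius form y'' + (p(x)/x) y' + (q(x)/x^2) y = 0:
  p(x) = 1/6,  q(x) = -2x^2 - 2x + 1/6.
Indicial equation: r(r-1) + (1/6) r + (1/6) = 0 -> roots r_1 = 1/2, r_2 = 1/3.
Take r = r_1 = 1/2. Let y(x) = x^r sum_{n>=0} a_n x^n with a_0 = 1.
Substitute y = x^r sum a_n x^n and match x^{r+n}. The recurrence is
  D(n) a_n - 2 a_{n-1} - 2 a_{n-2} = 0,  where D(n) = (r+n)(r+n-1) + (1/6)(r+n) + (1/6).
  a_n = [2 a_{n-1} + 2 a_{n-2}] / D(n).
Since the indicial polynomial factors as (r - r_1)(r - r_2), D(n) = (r_1 + n - r_1)(r_1 + n - r_2) = n(n + 1/6).
Evaluating step by step (a_0 = 1):
  n = 1: D(1) = 1(1 + 1/6) = 7/6; numerator = 2(1) = 2; a_1 = (2)/(7/6) = 12/7
  n = 2: D(2) = 2(2 + 1/6) = 13/3; numerator = 2(12/7) + 2(1) = 38/7; a_2 = (38/7)/(13/3) = 114/91
  n = 3: D(3) = 3(3 + 1/6) = 19/2; numerator = 2(114/91) + 2(12/7) = 540/91; a_3 = (540/91)/(19/2) = 1080/1729

r = 1/2; a_0 = 1; a_1 = 12/7; a_2 = 114/91; a_3 = 1080/1729


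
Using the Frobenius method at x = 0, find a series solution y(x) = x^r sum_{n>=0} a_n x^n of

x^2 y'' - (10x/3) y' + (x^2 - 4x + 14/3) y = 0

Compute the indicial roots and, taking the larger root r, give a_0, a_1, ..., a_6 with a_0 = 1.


Write in Frobenius form y'' + (p(x)/x) y' + (q(x)/x^2) y = 0:
  p(x) = -10/3,  q(x) = x^2 - 4x + 14/3.
Indicial equation: r(r-1) + (-10/3) r + (14/3) = 0 -> roots r_1 = 7/3, r_2 = 2.
Take r = r_1 = 7/3. Let y(x) = x^r sum_{n>=0} a_n x^n with a_0 = 1.
Substitute y = x^r sum a_n x^n and match x^{r+n}. The recurrence is
  D(n) a_n - 4 a_{n-1} + 1 a_{n-2} = 0,  where D(n) = (r+n)(r+n-1) + (-10/3)(r+n) + (14/3).
  a_n = [4 a_{n-1} - 1 a_{n-2}] / D(n).
Since the indicial polynomial factors as (r - r_1)(r - r_2), D(n) = (r_1 + n - r_1)(r_1 + n - r_2) = n(n + 1/3).
Evaluating step by step (a_0 = 1):
  n = 1: D(1) = 1(1 + 1/3) = 4/3; numerator = 4(1) = 4; a_1 = (4)/(4/3) = 3
  n = 2: D(2) = 2(2 + 1/3) = 14/3; numerator = 4(3) - 1(1) = 11; a_2 = (11)/(14/3) = 33/14
  n = 3: D(3) = 3(3 + 1/3) = 10; numerator = 4(33/14) - 1(3) = 45/7; a_3 = (45/7)/(10) = 9/14
  n = 4: D(4) = 4(4 + 1/3) = 52/3; numerator = 4(9/14) - 1(33/14) = 3/14; a_4 = (3/14)/(52/3) = 9/728
  n = 5: D(5) = 5(5 + 1/3) = 80/3; numerator = 4(9/728) - 1(9/14) = -54/91; a_5 = (-54/91)/(80/3) = -81/3640
  n = 6: D(6) = 6(6 + 1/3) = 38; numerator = 4(-81/3640) - 1(9/728) = -369/3640; a_6 = (-369/3640)/(38) = -369/138320

r = 7/3; a_0 = 1; a_1 = 3; a_2 = 33/14; a_3 = 9/14; a_4 = 9/728; a_5 = -81/3640; a_6 = -369/138320


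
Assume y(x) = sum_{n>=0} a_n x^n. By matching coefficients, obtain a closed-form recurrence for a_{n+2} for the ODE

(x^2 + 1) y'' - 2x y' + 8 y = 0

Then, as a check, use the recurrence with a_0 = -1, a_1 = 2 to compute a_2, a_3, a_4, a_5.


Substitute y = sum_n a_n x^n.
(1 + 1 x^2) y'' contributes (n+2)(n+1) a_{n+2} + n(n-1) a_n at x^n.
-2 x y'(x) contributes -2 n a_n at x^n.
8 y(x) contributes 8 a_n at x^n.
Matching x^n: (n+2)(n+1) a_{n+2} + (n(n-1) - 2 n + 8) a_n = 0.
Thus a_{n+2} = (-n(n-1) + 2 n - 8) / ((n+1)(n+2)) * a_n.

Check with a_0 = -1, a_1 = 2 (apply the recurrence for n = 0, 1, 2, 3): a_0 = -1, a_1 = 2, a_2 = 4, a_3 = -2, a_4 = -2, a_5 = 4/5.

a_(n+2) = (-n(n-1) + 2 n - 8) / ((n+1)(n+2)) * a_n; check: a_0 = -1, a_1 = 2, a_2 = 4, a_3 = -2, a_4 = -2, a_5 = 4/5


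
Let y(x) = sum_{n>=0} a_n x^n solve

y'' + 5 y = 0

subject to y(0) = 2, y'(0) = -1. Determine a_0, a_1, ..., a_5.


Ansatz: y(x) = sum_{n>=0} a_n x^n, so y'(x) = sum_{n>=1} n a_n x^(n-1) and y''(x) = sum_{n>=2} n(n-1) a_n x^(n-2).
Substitute into P(x) y'' + Q(x) y' + R(x) y = 0 with P(x) = 1, Q(x) = 0, R(x) = 5, and match powers of x.
Initial conditions: a_0 = 2, a_1 = -1.
Setting the coefficient of each power of x to zero and solving order by order (substituting the coefficients already found):
  x^0: 2 a_2 + 5 a_0 = 0  ->  2 a_2 = -5 a_0 = -10  ->  a_2 = -5
  x^1: 6 a_3 + 5 a_1 = 0  ->  6 a_3 = -5 a_1 = 5  ->  a_3 = 5/6
  x^2: 12 a_4 + 5 a_2 = 0  ->  12 a_4 = -5 a_2 = 25  ->  a_4 = 25/12
  x^3: 20 a_5 + 5 a_3 = 0  ->  20 a_5 = -5 a_3 = -25/6  ->  a_5 = -5/24
Truncated series: y(x) = 2 - x - 5 x^2 + (5/6) x^3 + (25/12) x^4 - (5/24) x^5 + O(x^6).

a_0 = 2; a_1 = -1; a_2 = -5; a_3 = 5/6; a_4 = 25/12; a_5 = -5/24


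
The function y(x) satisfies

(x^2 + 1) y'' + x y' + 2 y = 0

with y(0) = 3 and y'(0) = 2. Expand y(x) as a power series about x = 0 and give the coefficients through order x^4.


Ansatz: y(x) = sum_{n>=0} a_n x^n, so y'(x) = sum_{n>=1} n a_n x^(n-1) and y''(x) = sum_{n>=2} n(n-1) a_n x^(n-2).
Substitute into P(x) y'' + Q(x) y' + R(x) y = 0 with P(x) = x^2 + 1, Q(x) = x, R(x) = 2, and match powers of x.
Initial conditions: a_0 = 3, a_1 = 2.
Setting the coefficient of each power of x to zero and solving order by order (substituting the coefficients already found):
  x^0: 2 a_2 + 2 a_0 = 0  ->  2 a_2 = -2 a_0 = -6  ->  a_2 = -3
  x^1: 6 a_3 + 3 a_1 = 0  ->  6 a_3 = -3 a_1 = -6  ->  a_3 = -1
  x^2: 12 a_4 + 6 a_2 = 0  ->  12 a_4 = -6 a_2 = 18  ->  a_4 = 3/2
Truncated series: y(x) = 3 + 2 x - 3 x^2 - x^3 + (3/2) x^4 + O(x^5).

a_0 = 3; a_1 = 2; a_2 = -3; a_3 = -1; a_4 = 3/2
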